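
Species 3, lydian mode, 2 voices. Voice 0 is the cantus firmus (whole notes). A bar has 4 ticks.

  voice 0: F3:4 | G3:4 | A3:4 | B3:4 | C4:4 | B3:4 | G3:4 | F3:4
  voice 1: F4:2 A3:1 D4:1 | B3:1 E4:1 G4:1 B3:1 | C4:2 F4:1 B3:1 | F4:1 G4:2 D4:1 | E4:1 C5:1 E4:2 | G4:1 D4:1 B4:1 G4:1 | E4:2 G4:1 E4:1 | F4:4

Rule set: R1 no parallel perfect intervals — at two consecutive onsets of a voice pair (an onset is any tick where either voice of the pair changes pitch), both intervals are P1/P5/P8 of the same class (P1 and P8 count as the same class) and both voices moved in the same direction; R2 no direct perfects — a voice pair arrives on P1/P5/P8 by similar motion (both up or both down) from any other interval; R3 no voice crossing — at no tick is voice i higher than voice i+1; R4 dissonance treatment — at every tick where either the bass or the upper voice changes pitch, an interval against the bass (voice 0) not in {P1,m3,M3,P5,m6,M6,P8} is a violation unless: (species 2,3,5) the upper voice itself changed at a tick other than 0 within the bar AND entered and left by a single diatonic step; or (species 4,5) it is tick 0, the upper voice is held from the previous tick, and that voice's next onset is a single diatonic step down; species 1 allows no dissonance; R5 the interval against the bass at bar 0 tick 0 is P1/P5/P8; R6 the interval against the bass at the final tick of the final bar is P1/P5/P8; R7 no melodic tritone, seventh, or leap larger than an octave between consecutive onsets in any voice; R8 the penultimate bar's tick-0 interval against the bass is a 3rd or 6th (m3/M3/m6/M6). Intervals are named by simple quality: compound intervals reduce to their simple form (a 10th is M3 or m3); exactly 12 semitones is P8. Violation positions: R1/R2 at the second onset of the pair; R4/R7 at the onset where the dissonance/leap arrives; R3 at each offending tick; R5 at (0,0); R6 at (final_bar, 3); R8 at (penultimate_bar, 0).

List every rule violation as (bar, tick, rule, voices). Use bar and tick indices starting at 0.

bar 0: v0=F3 v1=F4 downbeat P8
bar 1: v0=G3 v1=B3 downbeat M3
bar 2: v0=A3 v1=C4 downbeat m3
bar 3: v0=B3 v1=F4 downbeat TT
bar 4: v0=C4 v1=E4 downbeat M3
bar 5: v0=B3 v1=G4 downbeat m6
bar 6: v0=G3 v1=E4 downbeat M6
bar 7: v0=F3 v1=F4 downbeat P8
  -> R4 @ bar 2 tick 3 v(0, 1): A3/B3 M2 untreated
  -> R7 @ bar 2 tick 3 v(1,): F4->B3 leap 6st
  -> R4 @ bar 3 tick 0 v(0, 1): B3/F4 TT untreated
  -> R7 @ bar 3 tick 0 v(1,): B3->F4 leap 6st

(2, 3, R4, (0, 1))
(2, 3, R7, (1,))
(3, 0, R4, (0, 1))
(3, 0, R7, (1,))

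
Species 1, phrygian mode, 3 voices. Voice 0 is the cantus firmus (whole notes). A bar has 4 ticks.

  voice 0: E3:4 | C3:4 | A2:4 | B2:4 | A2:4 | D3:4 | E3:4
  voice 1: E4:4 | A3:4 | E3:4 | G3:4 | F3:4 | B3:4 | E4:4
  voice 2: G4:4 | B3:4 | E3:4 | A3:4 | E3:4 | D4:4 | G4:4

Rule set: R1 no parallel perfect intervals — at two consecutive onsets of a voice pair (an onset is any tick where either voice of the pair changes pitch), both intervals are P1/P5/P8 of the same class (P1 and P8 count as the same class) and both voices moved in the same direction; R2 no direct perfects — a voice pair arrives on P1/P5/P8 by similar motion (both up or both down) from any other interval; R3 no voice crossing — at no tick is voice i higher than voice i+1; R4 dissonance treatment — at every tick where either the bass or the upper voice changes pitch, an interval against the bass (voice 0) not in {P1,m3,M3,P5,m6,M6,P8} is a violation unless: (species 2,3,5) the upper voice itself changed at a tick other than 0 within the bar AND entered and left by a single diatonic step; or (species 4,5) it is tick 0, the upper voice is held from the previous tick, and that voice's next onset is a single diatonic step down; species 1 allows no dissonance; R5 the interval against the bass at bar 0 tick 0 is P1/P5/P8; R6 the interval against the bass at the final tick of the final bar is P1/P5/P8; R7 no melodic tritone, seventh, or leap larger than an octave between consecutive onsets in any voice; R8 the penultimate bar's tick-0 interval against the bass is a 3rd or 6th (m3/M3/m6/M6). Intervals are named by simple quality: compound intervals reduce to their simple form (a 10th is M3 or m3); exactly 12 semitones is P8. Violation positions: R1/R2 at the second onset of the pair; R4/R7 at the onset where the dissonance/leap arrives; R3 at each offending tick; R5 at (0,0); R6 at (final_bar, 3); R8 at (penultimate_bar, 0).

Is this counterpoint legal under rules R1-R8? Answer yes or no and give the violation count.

No (17 violations)

bar 0: v0=E3 v1=E4 v2=G4 (m3)
bar 1: v0=C3 v1=A3 v2=B3 (M7)
bar 2: v0=A2 v1=E3 v2=E3 (P5)
bar 3: v0=B2 v1=G3 v2=A3 (m7)
bar 4: v0=A2 v1=F3 v2=E3 (P5)
bar 5: v0=D3 v1=B3 v2=D4 (P8)
bar 6: v0=E3 v1=E4 v2=G4 (m3)
  R5 @ bar0.0: opens on m3
  R4 @ bar1.0: C3/B3 M7 untreated
  R2 @ bar2.0: C3/A3 M6 -> A2/E3 P5 similar
  R2 @ bar2.0: C3/B3 M7 -> A2/E3 P5 similar
  R2 @ bar2.0: A3/B3 M2 -> E3/E3 P1 similar
  R4 @ bar3.0: B2/A3 m7 untreated
  R2 @ bar4.0: B2/A3 m7 -> A2/E3 P5 similar
  R3 @ bar4.0: F3 above E3
  R3 @ bar4.1: F3 above E3
  R3 @ bar4.2: F3 above E3
  R3 @ bar4.3: F3 above E3
  R2 @ bar5.0: A2/E3 P5 -> D3/D4 P8 similar
  R7 @ bar5.0: F3->B3 leap 6st
  R7 @ bar5.0: E3->D4 leap 10st
  R8 @ bar5.0: penult P8 not 3rd/6th
  R2 @ bar6.0: D3/B3 M6 -> E3/E4 P8 similar
  R6 @ bar6.3: closes on m3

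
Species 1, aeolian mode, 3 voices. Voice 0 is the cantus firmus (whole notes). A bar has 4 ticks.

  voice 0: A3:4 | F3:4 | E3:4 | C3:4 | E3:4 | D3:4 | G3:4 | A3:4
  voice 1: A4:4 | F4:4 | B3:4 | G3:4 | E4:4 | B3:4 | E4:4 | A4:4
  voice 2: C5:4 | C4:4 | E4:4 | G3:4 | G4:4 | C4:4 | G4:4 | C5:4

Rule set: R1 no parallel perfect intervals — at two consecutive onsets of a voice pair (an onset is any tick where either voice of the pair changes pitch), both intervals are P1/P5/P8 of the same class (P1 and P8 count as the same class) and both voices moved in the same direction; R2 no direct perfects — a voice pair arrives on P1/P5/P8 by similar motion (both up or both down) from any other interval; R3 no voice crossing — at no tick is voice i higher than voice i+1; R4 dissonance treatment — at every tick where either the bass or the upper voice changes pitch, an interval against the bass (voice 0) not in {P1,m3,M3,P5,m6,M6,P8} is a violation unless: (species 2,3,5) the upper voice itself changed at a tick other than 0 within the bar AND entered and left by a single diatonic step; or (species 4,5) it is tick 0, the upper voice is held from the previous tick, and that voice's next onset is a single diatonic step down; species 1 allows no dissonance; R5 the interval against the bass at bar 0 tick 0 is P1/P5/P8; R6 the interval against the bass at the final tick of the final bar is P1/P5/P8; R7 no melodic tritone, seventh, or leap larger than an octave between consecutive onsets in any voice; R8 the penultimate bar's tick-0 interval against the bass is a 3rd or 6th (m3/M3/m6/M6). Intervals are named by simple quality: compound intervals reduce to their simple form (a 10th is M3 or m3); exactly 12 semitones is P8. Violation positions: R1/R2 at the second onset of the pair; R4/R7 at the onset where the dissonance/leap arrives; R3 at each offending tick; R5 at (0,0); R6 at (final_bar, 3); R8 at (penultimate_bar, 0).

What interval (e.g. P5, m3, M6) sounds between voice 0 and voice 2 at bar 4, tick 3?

voice 0=E3 voice 2=G4 -> m3

m3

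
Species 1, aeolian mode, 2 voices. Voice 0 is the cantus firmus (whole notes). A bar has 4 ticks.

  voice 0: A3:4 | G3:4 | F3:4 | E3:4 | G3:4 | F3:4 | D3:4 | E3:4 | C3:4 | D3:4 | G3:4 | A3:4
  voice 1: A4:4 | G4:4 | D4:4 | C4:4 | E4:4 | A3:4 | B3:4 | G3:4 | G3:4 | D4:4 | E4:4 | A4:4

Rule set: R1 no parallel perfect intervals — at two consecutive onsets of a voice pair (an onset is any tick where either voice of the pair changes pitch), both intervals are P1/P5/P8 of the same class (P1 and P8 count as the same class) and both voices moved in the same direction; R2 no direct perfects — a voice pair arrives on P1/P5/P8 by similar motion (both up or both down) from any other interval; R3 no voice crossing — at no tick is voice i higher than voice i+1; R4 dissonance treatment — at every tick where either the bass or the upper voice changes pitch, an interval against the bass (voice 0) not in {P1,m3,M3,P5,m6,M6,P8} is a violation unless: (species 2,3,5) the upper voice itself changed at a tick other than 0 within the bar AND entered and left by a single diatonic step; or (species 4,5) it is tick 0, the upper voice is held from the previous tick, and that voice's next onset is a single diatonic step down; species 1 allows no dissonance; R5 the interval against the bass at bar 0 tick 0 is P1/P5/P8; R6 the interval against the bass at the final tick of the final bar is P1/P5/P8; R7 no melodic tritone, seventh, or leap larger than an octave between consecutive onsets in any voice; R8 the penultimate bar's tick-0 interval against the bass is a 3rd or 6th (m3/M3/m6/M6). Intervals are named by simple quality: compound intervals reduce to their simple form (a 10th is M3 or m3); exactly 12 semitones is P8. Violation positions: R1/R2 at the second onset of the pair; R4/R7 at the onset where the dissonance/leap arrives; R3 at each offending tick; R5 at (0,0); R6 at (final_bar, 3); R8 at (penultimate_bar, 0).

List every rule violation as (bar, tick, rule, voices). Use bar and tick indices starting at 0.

bar 0: v0=A3 v1=A4 downbeat P8
bar 1: v0=G3 v1=G4 downbeat P8
bar 2: v0=F3 v1=D4 downbeat M6
bar 3: v0=E3 v1=C4 downbeat m6
bar 4: v0=G3 v1=E4 downbeat M6
bar 5: v0=F3 v1=A3 downbeat M3
bar 6: v0=D3 v1=B3 downbeat M6
bar 7: v0=E3 v1=G3 downbeat m3
bar 8: v0=C3 v1=G3 downbeat P5
bar 9: v0=D3 v1=D4 downbeat P8
bar 10: v0=G3 v1=E4 downbeat M6
bar 11: v0=A3 v1=A4 downbeat P8
  -> R1 @ bar 1 tick 0 v(0, 1): A3/A4 P8 -> G3/G4 P8 similar
  -> R2 @ bar 9 tick 0 v(0, 1): C3/G3 P5 -> D3/D4 P8 similar
  -> R2 @ bar 11 tick 0 v(0, 1): G3/E4 M6 -> A3/A4 P8 similar

(1, 0, R1, (0, 1))
(9, 0, R2, (0, 1))
(11, 0, R2, (0, 1))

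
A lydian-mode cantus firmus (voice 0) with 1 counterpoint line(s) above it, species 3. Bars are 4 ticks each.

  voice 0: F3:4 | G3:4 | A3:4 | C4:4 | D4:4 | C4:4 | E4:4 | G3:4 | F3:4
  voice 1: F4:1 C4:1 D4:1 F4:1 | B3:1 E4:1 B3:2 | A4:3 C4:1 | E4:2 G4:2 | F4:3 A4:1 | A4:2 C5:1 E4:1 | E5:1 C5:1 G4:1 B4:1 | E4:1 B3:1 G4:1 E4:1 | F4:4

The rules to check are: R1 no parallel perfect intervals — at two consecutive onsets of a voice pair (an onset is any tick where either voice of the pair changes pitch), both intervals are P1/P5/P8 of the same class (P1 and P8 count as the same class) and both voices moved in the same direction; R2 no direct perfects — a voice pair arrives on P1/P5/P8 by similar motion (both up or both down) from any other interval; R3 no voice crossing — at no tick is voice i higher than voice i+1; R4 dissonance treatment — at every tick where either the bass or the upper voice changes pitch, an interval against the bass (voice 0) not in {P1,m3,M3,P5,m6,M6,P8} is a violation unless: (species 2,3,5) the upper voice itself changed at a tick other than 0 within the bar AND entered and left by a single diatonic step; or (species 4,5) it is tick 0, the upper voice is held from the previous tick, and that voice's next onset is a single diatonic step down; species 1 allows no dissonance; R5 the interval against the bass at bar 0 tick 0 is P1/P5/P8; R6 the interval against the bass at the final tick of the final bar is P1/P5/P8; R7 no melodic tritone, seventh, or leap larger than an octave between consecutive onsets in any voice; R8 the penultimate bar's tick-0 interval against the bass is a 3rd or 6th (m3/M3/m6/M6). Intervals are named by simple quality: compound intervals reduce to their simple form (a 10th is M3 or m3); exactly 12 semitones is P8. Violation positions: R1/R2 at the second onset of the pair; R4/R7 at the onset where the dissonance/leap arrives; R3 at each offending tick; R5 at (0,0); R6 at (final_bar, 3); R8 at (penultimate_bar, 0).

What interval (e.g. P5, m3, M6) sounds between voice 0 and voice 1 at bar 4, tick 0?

voice 0=D4 voice 1=F4 -> m3

m3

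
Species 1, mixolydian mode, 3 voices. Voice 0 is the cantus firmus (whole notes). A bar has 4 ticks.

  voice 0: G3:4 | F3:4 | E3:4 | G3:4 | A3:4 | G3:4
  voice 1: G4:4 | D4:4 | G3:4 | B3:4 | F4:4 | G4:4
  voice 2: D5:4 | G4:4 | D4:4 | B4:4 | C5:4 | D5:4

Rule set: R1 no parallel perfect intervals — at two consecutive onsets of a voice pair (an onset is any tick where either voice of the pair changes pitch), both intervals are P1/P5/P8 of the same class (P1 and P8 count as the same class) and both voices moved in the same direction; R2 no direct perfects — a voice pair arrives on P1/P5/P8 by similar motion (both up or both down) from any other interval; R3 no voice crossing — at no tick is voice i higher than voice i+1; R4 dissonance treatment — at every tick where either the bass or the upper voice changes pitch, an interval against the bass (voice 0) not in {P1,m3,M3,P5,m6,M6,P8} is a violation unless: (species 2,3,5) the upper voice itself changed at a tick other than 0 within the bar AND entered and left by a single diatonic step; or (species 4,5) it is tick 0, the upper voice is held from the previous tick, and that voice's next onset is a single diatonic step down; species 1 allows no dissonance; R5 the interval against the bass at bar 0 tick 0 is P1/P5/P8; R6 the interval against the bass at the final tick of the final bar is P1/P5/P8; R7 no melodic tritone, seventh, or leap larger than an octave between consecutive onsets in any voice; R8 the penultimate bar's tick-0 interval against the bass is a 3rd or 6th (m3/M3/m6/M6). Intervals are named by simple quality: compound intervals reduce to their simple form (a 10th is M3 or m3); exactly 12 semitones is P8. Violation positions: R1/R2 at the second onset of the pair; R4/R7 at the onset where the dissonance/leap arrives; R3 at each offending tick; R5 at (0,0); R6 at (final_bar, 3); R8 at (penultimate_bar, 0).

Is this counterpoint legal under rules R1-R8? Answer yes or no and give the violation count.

No (7 violations)

bar 0: v0=G3 v1=G4 v2=D5 (P5)
bar 1: v0=F3 v1=D4 v2=G4 (M2)
bar 2: v0=E3 v1=G3 v2=D4 (m7)
bar 3: v0=G3 v1=B3 v2=B4 (M3)
bar 4: v0=A3 v1=F4 v2=C5 (m3)
bar 5: v0=G3 v1=G4 v2=D5 (P5)
  R4 @ bar1.0: F3/G4 M2 untreated
  R2 @ bar2.0: D4/G4 P4 -> G3/D4 P5 similar
  R4 @ bar2.0: E3/D4 m7 untreated
  R2 @ bar3.0: G3/D4 P5 -> B3/B4 P8 similar
  R2 @ bar4.0: B3/B4 P8 -> F4/C5 P5 similar
  R7 @ bar4.0: B3->F4 leap 6st
  R1 @ bar5.0: F4/C5 P5 -> G4/D5 P5 similar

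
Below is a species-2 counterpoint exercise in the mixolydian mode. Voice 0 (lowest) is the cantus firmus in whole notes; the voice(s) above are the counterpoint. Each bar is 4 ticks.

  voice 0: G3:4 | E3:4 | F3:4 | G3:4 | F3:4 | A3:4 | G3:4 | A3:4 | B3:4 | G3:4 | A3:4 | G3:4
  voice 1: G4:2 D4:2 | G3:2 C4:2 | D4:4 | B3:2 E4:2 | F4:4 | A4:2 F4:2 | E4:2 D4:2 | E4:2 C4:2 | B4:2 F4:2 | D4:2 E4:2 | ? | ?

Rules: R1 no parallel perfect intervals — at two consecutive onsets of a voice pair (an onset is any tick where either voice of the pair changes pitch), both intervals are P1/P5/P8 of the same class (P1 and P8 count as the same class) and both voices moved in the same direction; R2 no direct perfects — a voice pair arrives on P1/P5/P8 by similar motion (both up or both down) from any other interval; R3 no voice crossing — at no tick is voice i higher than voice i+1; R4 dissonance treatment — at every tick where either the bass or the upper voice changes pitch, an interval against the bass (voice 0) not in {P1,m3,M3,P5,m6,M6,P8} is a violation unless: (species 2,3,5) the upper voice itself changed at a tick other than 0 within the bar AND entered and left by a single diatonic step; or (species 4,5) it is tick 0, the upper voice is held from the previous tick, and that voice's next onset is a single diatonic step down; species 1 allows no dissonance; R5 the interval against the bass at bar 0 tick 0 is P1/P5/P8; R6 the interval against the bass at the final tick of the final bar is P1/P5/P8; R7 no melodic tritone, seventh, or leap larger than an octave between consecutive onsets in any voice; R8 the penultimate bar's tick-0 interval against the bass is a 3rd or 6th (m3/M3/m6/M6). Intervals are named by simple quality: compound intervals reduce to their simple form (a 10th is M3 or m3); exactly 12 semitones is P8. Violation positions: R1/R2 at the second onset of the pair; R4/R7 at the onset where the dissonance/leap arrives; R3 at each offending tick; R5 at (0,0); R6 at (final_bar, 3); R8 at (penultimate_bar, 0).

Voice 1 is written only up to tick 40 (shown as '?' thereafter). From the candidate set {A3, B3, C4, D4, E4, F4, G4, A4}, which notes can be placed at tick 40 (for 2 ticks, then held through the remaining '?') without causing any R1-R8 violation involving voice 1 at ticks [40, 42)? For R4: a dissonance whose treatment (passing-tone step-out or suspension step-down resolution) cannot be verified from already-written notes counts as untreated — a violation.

{C4, F4}

A3: violates R8
B3: violates R4,R8
C4: legal
D4: violates R4,R8
E4: violates R8
F4: legal
G4: violates R4,R8
A4: violates R2,R8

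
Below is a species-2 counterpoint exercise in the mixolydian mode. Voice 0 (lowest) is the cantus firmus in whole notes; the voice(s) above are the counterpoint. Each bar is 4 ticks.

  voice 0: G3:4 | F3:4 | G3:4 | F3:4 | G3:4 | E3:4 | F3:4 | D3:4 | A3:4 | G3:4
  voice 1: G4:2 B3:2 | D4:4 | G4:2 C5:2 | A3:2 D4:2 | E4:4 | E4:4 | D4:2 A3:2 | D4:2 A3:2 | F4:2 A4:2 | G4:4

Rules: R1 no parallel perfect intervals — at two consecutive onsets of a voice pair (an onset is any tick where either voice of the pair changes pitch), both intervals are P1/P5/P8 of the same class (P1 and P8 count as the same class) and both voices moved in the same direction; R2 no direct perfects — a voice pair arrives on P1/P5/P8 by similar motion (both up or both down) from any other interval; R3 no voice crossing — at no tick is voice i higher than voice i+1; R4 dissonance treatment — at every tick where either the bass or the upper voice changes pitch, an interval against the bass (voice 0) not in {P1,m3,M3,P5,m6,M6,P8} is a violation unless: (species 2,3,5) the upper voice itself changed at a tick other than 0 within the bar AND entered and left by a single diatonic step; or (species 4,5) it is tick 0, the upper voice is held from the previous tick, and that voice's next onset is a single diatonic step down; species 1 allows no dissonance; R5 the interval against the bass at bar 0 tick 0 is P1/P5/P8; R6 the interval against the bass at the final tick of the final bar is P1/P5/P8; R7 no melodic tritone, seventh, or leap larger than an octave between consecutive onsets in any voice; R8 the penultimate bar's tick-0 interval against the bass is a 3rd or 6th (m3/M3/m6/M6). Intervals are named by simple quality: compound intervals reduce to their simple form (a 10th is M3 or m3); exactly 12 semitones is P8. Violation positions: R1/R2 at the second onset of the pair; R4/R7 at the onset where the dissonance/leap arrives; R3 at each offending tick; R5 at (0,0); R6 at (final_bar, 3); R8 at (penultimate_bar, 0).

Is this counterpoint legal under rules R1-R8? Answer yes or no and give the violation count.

bar 0: v0=G3 v1=G4 (P8)
bar 1: v0=F3 v1=D4 (M6)
bar 2: v0=G3 v1=G4 (P8)
bar 3: v0=F3 v1=A3 (M3)
bar 4: v0=G3 v1=E4 (M6)
bar 5: v0=E3 v1=E4 (P8)
bar 6: v0=F3 v1=D4 (M6)
bar 7: v0=D3 v1=D4 (P8)
bar 8: v0=A3 v1=F4 (m6)
bar 9: v0=G3 v1=G4 (P8)
  R2 @ bar2.0: F3/D4 M6 -> G3/G4 P8 similar
  R4 @ bar2.2: G3/C5 P4 untreated
  R7 @ bar3.0: C5->A3 leap 15st
  R1 @ bar9.0: A3/A4 P8 -> G3/G4 P8 similar

No (4 violations)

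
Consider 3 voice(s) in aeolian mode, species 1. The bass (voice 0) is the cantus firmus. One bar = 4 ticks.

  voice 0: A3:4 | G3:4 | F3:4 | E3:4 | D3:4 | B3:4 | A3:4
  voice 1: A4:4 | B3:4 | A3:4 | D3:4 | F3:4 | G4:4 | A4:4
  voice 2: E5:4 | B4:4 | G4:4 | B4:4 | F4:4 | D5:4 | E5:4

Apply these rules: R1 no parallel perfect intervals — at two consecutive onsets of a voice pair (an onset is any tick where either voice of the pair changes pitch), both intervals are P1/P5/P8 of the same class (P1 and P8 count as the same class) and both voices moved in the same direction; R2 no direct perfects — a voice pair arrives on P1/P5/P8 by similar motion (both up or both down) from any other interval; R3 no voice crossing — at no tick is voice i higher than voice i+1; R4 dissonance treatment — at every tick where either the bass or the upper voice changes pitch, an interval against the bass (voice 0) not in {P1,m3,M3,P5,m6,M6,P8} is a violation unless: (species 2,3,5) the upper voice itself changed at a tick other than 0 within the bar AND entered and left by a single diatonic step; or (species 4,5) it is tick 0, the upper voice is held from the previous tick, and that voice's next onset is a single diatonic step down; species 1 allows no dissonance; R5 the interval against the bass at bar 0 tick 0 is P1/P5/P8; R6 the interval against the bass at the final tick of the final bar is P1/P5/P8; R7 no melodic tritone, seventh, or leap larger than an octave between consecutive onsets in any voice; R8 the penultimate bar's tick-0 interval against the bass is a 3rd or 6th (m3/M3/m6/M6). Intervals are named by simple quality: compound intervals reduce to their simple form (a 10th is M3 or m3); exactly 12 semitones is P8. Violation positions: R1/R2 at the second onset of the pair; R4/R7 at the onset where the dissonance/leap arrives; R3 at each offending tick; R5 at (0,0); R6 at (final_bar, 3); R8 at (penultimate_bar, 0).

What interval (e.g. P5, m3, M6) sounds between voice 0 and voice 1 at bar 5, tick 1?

m6

voice 0=B3 voice 1=G4 -> m6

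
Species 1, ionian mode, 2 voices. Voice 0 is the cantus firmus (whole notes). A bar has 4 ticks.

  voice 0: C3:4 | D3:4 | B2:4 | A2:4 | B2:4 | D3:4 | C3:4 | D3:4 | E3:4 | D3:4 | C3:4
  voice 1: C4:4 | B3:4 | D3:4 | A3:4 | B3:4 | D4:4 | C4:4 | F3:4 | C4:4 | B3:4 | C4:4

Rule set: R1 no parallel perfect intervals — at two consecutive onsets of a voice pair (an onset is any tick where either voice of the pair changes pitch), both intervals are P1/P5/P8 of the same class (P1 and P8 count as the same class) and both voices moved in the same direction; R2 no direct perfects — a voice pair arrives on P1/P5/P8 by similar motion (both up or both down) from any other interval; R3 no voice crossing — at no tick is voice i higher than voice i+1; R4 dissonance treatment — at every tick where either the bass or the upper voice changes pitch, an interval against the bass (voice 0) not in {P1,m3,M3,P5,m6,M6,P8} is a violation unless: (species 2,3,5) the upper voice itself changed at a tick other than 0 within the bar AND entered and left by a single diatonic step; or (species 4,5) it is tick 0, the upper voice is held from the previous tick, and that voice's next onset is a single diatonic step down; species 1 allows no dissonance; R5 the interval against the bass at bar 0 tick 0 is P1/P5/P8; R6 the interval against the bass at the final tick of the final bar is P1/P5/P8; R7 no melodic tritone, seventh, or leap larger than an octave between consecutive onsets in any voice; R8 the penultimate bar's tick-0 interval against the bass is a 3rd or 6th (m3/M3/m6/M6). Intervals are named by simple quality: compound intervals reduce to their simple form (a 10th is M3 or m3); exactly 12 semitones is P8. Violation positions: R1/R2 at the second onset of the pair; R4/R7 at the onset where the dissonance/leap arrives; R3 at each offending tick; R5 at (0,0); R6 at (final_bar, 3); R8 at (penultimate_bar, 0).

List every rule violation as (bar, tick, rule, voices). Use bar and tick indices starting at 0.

bar 0: v0=C3 v1=C4 downbeat P8
bar 1: v0=D3 v1=B3 downbeat M6
bar 2: v0=B2 v1=D3 downbeat m3
bar 3: v0=A2 v1=A3 downbeat P8
bar 4: v0=B2 v1=B3 downbeat P8
bar 5: v0=D3 v1=D4 downbeat P8
bar 6: v0=C3 v1=C4 downbeat P8
bar 7: v0=D3 v1=F3 downbeat m3
bar 8: v0=E3 v1=C4 downbeat m6
bar 9: v0=D3 v1=B3 downbeat M6
bar 10: v0=C3 v1=C4 downbeat P8
  -> R1 @ bar 4 tick 0 v(0, 1): A2/A3 P8 -> B2/B3 P8 similar
  -> R1 @ bar 5 tick 0 v(0, 1): B2/B3 P8 -> D3/D4 P8 similar
  -> R1 @ bar 6 tick 0 v(0, 1): D3/D4 P8 -> C3/C4 P8 similar

(4, 0, R1, (0, 1))
(5, 0, R1, (0, 1))
(6, 0, R1, (0, 1))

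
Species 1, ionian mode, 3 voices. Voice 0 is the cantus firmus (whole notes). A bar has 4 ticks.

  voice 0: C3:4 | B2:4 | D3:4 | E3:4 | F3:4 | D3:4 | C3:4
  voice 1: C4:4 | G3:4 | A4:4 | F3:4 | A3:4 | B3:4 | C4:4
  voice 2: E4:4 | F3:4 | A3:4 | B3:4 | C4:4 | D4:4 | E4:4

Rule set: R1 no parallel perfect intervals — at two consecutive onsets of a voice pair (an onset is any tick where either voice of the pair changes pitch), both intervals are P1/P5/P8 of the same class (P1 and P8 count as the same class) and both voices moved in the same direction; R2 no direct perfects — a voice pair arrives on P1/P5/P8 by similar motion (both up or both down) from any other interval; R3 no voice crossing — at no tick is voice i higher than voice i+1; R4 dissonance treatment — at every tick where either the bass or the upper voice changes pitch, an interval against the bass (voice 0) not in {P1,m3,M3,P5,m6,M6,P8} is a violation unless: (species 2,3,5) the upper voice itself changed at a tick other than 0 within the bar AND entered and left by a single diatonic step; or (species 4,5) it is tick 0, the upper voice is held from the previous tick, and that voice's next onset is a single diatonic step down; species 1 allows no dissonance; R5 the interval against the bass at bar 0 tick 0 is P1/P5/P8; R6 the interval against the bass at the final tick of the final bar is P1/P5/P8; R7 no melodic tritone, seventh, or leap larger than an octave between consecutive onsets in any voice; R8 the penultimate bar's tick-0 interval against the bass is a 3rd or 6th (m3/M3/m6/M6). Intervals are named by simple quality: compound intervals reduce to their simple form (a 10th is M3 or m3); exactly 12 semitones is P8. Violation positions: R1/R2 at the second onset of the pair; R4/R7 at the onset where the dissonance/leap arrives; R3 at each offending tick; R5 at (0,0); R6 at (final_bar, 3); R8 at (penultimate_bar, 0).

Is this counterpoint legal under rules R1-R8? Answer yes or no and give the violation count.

bar 0: v0=C3 v1=C4 v2=E4 (M3)
bar 1: v0=B2 v1=G3 v2=F3 (TT)
bar 2: v0=D3 v1=A4 v2=A3 (P5)
bar 3: v0=E3 v1=F3 v2=B3 (P5)
bar 4: v0=F3 v1=A3 v2=C4 (P5)
bar 5: v0=D3 v1=B3 v2=D4 (P8)
bar 6: v0=C3 v1=C4 v2=E4 (M3)
  R5 @ bar0.0: opens on M3
  R3 @ bar1.0: G3 above F3
  R4 @ bar1.0: B2/F3 TT untreated
  R7 @ bar1.0: E4->F3 leap 11st
  R3 @ bar1.1: G3 above F3
  R3 @ bar1.2: G3 above F3
  R3 @ bar1.3: G3 above F3
  R2 @ bar2.0: B2/G3 m6 -> D3/A4 P5 similar
  R2 @ bar2.0: B2/F3 TT -> D3/A3 P5 similar
  R2 @ bar2.0: G3/F3 M2 -> A4/A3 P8 similar
  R3 @ bar2.0: A4 above A3
  R7 @ bar2.0: G3->A4 leap 14st
  R3 @ bar2.1: A4 above A3
  R3 @ bar2.2: A4 above A3
  R3 @ bar2.3: A4 above A3
  R1 @ bar3.0: D3/A3 P5 -> E3/B3 P5 similar
  R4 @ bar3.0: E3/F3 m2 untreated
  R7 @ bar3.0: A4->F3 leap 16st
  R1 @ bar4.0: E3/B3 P5 -> F3/C4 P5 similar
  R8 @ bar5.0: penult P8 not 3rd/6th
  R6 @ bar6.3: closes on M3

No (21 violations)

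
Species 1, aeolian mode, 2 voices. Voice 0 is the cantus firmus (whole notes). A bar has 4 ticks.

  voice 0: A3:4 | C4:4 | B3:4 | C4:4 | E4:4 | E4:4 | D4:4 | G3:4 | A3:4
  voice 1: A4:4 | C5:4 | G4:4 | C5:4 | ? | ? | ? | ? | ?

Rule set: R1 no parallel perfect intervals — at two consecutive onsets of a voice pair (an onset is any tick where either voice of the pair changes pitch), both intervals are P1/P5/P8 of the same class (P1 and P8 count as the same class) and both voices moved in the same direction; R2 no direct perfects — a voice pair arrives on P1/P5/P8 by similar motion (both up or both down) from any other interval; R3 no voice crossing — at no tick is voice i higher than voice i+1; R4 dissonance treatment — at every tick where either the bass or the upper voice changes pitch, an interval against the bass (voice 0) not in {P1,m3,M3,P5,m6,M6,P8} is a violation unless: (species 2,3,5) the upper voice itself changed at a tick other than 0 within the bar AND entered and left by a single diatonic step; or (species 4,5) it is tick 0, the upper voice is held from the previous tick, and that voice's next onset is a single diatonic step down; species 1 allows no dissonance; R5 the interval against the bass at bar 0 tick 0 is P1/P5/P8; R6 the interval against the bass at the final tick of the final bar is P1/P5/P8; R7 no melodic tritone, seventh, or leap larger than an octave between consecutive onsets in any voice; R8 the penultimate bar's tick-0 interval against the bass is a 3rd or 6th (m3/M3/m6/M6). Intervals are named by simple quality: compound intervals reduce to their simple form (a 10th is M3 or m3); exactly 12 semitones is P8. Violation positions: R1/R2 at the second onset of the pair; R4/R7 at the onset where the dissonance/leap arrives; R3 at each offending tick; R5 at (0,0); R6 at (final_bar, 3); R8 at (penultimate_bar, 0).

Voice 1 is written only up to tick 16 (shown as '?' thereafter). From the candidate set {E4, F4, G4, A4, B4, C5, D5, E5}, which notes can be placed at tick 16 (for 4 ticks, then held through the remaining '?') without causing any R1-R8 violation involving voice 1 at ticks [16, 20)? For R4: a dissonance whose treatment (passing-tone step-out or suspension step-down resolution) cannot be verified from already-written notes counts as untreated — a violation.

E4: legal
F4: violates R4
G4: legal
A4: violates R4
B4: legal
C5: legal
D5: violates R4
E5: violates R1

{B4, C5, E4, G4}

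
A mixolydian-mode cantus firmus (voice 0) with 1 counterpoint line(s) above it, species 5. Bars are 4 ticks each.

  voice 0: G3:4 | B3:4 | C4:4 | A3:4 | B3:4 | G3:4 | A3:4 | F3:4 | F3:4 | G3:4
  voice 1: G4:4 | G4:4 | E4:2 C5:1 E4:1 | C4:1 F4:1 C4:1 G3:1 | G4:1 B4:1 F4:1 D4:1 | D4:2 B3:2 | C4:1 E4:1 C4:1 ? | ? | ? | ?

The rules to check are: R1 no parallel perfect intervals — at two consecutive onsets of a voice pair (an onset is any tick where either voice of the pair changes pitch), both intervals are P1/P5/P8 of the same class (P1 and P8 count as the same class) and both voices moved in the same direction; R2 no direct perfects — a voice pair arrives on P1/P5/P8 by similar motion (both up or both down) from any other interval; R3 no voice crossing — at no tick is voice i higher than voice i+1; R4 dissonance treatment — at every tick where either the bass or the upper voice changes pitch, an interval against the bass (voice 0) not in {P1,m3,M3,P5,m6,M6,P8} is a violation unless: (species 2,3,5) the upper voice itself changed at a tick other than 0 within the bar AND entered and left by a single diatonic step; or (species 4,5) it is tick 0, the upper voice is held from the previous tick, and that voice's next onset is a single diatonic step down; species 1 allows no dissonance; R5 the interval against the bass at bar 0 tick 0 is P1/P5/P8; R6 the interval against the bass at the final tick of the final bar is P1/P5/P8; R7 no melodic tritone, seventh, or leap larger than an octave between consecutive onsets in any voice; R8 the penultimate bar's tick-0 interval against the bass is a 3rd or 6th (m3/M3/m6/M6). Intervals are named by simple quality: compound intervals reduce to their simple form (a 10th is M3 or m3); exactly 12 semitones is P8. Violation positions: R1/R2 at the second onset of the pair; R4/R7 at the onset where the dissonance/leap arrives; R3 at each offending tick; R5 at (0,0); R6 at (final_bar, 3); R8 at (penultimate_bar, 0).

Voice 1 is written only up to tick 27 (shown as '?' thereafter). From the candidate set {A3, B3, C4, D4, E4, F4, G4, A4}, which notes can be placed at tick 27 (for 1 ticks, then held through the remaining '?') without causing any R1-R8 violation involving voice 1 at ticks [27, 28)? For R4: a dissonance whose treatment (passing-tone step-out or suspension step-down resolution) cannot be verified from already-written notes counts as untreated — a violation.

{A3, A4, C4, E4, F4}

A3: legal
B3: violates R4
C4: legal
D4: violates R4
E4: legal
F4: legal
G4: violates R4
A4: legal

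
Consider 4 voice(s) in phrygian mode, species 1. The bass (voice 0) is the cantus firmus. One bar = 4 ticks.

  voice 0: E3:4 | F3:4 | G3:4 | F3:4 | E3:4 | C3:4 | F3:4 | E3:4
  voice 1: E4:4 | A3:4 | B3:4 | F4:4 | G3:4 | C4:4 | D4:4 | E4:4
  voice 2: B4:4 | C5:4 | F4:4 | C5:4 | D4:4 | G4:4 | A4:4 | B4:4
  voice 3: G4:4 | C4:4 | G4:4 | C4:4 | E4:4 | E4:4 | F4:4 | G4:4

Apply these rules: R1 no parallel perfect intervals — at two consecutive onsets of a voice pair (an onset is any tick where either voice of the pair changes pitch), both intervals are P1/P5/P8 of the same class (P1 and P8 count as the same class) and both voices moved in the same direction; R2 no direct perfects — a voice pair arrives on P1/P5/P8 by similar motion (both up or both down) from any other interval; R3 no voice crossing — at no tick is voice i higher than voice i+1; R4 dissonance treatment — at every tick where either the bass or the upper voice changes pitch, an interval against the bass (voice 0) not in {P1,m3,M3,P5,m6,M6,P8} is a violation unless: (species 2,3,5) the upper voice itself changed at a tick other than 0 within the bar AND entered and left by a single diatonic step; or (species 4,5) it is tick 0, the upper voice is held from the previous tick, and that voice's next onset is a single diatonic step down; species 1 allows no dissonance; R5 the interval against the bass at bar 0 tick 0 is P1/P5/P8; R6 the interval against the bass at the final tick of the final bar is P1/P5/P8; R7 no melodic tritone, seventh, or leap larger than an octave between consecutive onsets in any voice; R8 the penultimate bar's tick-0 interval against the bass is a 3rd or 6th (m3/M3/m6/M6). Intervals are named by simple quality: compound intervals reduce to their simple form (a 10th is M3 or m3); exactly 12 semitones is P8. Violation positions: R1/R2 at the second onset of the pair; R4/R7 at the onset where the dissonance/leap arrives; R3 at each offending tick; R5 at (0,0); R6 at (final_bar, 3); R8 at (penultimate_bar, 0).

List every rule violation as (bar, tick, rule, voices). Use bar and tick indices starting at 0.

bar 0: v0=E3 v1=E4 v2=B4 v3=G4 downbeat m3
bar 1: v0=F3 v1=A3 v2=C5 v3=C4 downbeat P5
bar 2: v0=G3 v1=B3 v2=F4 v3=G4 downbeat P8
bar 3: v0=F3 v1=F4 v2=C5 v3=C4 downbeat P5
bar 4: v0=E3 v1=G3 v2=D4 v3=E4 downbeat P8
bar 5: v0=C3 v1=C4 v2=G4 v3=E4 downbeat M3
bar 6: v0=F3 v1=D4 v2=A4 v3=F4 downbeat P8
bar 7: v0=E3 v1=E4 v2=B4 v3=G4 downbeat m3
  -> R3 @ bar 0 tick 0 v(2, 3): B4 above G4
  -> R5 @ bar 0 tick 0 v(0, 3): opens on m3
  -> R3 @ bar 0 tick 1 v(2, 3): B4 above G4
  -> R3 @ bar 0 tick 2 v(2, 3): B4 above G4
  -> R3 @ bar 0 tick 3 v(2, 3): B4 above G4
  -> R1 @ bar 1 tick 0 v(0, 2): E3/B4 P5 -> F3/C5 P5 similar
  -> R3 @ bar 1 tick 0 v(2, 3): C5 above C4
  -> R3 @ bar 1 tick 1 v(2, 3): C5 above C4
  -> R3 @ bar 1 tick 2 v(2, 3): C5 above C4
  -> R3 @ bar 1 tick 3 v(2, 3): C5 above C4
  -> R2 @ bar 2 tick 0 v(0, 3): F3/C4 P5 -> G3/G4 P8 similar
  -> R4 @ bar 2 tick 0 v(0, 2): G3/F4 m7 untreated
  -> R2 @ bar 3 tick 0 v(0, 3): G3/G4 P8 -> F3/C4 P5 similar
  -> R2 @ bar 3 tick 0 v(1, 2): B3/F4 TT -> F4/C5 P5 similar
  -> R3 @ bar 3 tick 0 v(2, 3): C5 above C4
  -> R7 @ bar 3 tick 0 v(1,): B3->F4 leap 6st
  -> R3 @ bar 3 tick 1 v(2, 3): C5 above C4
  -> R3 @ bar 3 tick 2 v(2, 3): C5 above C4
  -> R3 @ bar 3 tick 3 v(2, 3): C5 above C4
  -> R1 @ bar 4 tick 0 v(1, 2): F4/C5 P5 -> G3/D4 P5 similar
  -> R4 @ bar 4 tick 0 v(0, 2): E3/D4 m7 untreated
  -> R7 @ bar 4 tick 0 v(1,): F4->G3 leap 10st
  -> R7 @ bar 4 tick 0 v(2,): C5->D4 leap 10st
  -> R1 @ bar 5 tick 0 v(1, 2): G3/D4 P5 -> C4/G4 P5 similar
  -> R3 @ bar 5 tick 0 v(2, 3): G4 above E4
  -> R3 @ bar 5 tick 1 v(2, 3): G4 above E4
  -> R3 @ bar 5 tick 2 v(2, 3): G4 above E4
  -> R3 @ bar 5 tick 3 v(2, 3): G4 above E4
  -> R1 @ bar 6 tick 0 v(1, 2): C4/G4 P5 -> D4/A4 P5 similar
  -> R2 @ bar 6 tick 0 v(0, 3): C3/E4 M3 -> F3/F4 P8 similar
  -> R3 @ bar 6 tick 0 v(2, 3): A4 above F4
  -> R8 @ bar 6 tick 0 v(0, 3): penult P8 not 3rd/6th
  -> R3 @ bar 6 tick 1 v(2, 3): A4 above F4
  -> R3 @ bar 6 tick 2 v(2, 3): A4 above F4
  -> R3 @ bar 6 tick 3 v(2, 3): A4 above F4
  -> R1 @ bar 7 tick 0 v(1, 2): D4/A4 P5 -> E4/B4 P5 similar
  -> R3 @ bar 7 tick 0 v(2, 3): B4 above G4
  -> R3 @ bar 7 tick 1 v(2, 3): B4 above G4
  -> R3 @ bar 7 tick 2 v(2, 3): B4 above G4
  -> R3 @ bar 7 tick 3 v(2, 3): B4 above G4
  -> R6 @ bar 7 tick 3 v(0, 3): closes on m3

(0, 0, R3, (2, 3))
(0, 0, R5, (0, 3))
(0, 1, R3, (2, 3))
(0, 2, R3, (2, 3))
(0, 3, R3, (2, 3))
(1, 0, R1, (0, 2))
(1, 0, R3, (2, 3))
(1, 1, R3, (2, 3))
(1, 2, R3, (2, 3))
(1, 3, R3, (2, 3))
(2, 0, R2, (0, 3))
(2, 0, R4, (0, 2))
(3, 0, R2, (0, 3))
(3, 0, R2, (1, 2))
(3, 0, R3, (2, 3))
(3, 0, R7, (1,))
(3, 1, R3, (2, 3))
(3, 2, R3, (2, 3))
(3, 3, R3, (2, 3))
(4, 0, R1, (1, 2))
(4, 0, R4, (0, 2))
(4, 0, R7, (1,))
(4, 0, R7, (2,))
(5, 0, R1, (1, 2))
(5, 0, R3, (2, 3))
(5, 1, R3, (2, 3))
(5, 2, R3, (2, 3))
(5, 3, R3, (2, 3))
(6, 0, R1, (1, 2))
(6, 0, R2, (0, 3))
(6, 0, R3, (2, 3))
(6, 0, R8, (0, 3))
(6, 1, R3, (2, 3))
(6, 2, R3, (2, 3))
(6, 3, R3, (2, 3))
(7, 0, R1, (1, 2))
(7, 0, R3, (2, 3))
(7, 1, R3, (2, 3))
(7, 2, R3, (2, 3))
(7, 3, R3, (2, 3))
(7, 3, R6, (0, 3))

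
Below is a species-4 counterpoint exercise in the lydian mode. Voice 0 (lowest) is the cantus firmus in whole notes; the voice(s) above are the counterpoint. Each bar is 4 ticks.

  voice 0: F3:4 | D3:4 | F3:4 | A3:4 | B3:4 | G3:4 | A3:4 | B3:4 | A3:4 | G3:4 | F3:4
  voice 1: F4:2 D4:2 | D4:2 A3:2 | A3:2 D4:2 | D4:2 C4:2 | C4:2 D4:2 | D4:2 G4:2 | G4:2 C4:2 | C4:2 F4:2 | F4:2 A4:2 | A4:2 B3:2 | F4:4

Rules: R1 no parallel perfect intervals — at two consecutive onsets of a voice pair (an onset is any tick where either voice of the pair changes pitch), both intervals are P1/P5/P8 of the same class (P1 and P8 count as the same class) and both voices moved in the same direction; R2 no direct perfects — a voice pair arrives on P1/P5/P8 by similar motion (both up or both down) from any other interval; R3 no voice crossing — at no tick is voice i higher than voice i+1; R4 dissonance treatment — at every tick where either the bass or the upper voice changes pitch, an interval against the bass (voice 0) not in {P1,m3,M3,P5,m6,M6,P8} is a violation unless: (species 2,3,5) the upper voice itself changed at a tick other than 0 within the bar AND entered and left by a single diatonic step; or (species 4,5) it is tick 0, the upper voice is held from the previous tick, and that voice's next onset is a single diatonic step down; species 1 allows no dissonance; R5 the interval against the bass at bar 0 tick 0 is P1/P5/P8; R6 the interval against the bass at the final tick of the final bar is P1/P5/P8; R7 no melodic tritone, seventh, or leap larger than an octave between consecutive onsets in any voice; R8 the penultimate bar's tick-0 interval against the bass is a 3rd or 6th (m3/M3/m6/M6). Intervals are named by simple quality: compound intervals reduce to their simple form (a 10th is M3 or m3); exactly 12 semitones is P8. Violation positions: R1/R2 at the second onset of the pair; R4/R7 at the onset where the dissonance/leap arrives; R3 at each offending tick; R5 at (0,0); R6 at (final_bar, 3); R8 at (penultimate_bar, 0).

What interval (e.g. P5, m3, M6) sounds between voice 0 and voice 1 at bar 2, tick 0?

M3

voice 0=F3 voice 1=A3 -> M3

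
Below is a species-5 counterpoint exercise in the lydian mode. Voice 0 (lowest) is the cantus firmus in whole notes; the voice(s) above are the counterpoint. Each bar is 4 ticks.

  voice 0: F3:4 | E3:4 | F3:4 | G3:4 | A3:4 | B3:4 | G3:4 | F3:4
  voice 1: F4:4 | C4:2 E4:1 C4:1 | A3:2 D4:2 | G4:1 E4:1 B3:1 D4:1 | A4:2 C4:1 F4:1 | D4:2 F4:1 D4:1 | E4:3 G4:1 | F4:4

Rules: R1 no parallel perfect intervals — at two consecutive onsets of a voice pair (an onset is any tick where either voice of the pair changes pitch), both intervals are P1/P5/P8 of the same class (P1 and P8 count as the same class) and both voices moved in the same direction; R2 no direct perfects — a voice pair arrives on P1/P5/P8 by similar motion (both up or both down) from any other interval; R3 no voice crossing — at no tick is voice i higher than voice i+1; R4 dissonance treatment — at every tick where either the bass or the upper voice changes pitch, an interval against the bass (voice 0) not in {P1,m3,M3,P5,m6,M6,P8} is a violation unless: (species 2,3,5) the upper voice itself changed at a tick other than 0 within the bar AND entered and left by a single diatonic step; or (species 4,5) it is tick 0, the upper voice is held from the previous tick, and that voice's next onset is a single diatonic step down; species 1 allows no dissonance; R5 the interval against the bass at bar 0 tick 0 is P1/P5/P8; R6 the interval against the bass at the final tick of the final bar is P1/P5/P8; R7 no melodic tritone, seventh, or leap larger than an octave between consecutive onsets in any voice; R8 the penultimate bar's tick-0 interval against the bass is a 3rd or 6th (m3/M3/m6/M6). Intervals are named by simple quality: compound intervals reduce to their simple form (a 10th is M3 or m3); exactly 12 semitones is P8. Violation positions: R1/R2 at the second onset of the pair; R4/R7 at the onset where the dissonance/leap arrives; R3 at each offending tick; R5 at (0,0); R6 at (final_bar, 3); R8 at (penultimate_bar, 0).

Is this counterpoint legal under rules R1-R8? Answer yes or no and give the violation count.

No (4 violations)

bar 0: v0=F3 v1=F4 (P8)
bar 1: v0=E3 v1=C4 (m6)
bar 2: v0=F3 v1=A3 (M3)
bar 3: v0=G3 v1=G4 (P8)
bar 4: v0=A3 v1=A4 (P8)
bar 5: v0=B3 v1=D4 (m3)
bar 6: v0=G3 v1=E4 (M6)
bar 7: v0=F3 v1=F4 (P8)
  R2 @ bar3.0: F3/D4 M6 -> G3/G4 P8 similar
  R2 @ bar4.0: G3/D4 P5 -> A3/A4 P8 similar
  R4 @ bar5.2: B3/F4 TT untreated
  R1 @ bar7.0: G3/G4 P8 -> F3/F4 P8 similar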